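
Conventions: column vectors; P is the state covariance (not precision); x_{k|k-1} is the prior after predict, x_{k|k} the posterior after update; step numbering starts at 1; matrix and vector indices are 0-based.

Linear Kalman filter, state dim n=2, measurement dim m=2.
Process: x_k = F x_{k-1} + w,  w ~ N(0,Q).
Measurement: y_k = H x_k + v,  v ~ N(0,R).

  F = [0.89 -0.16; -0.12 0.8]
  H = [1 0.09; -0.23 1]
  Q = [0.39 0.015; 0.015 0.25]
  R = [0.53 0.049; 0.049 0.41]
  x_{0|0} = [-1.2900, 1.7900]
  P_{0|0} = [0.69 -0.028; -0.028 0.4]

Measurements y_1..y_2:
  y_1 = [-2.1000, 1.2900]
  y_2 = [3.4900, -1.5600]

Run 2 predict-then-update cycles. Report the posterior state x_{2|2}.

step 1: x^-=[-1.4345, 1.5868]  P^-=[0.9548 -0.1304; -0.1304 0.5213]  S=[1.4655 -0.2513; -0.2513 1.0418]  K=[0.6112 -0.1885; 0.0353 0.5377]  nu=[-0.8083, -0.6267]  x^+=[-1.8104, 1.2213]  P^+=[0.3125 0.0245; 0.0245 0.2278]
step 2: x^-=[-1.8066, 1.1943]  P^-=[0.6363 -0.0296; -0.0296 0.3956]  S=[1.1642 -0.0907; -0.0907 0.8529]  K=[0.5326 -0.1496; 0.0423 0.4763]  nu=[5.1892, -3.1698]  x^+=[1.4316, -0.0961]  P^+=[0.2725 0.0274; 0.0274 0.2037]

x_post = [1.4316, -0.0961]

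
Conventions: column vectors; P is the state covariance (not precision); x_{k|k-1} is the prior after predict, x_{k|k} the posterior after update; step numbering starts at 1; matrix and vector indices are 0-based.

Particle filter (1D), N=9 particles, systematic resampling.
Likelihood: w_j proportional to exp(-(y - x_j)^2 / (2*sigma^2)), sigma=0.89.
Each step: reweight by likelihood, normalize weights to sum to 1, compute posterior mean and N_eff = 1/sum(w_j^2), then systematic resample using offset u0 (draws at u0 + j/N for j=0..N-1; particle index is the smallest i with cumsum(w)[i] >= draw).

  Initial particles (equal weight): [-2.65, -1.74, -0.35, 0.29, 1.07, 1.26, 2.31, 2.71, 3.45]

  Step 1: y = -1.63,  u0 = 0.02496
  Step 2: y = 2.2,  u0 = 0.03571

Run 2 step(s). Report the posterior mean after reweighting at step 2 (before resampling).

step 1: w=[0.2620, 0.5014, 0.1796, 0.0493, 0.0051, 0.0026, 0.0000, 0.0000, 0.0000]  mean=-1.6065  Neff=2.8188  idx=[0, 0, 0, 1, 1, 1, 1, 2, 2]
step 2: w=[0.0000, 0.0000, 0.0000, 0.0017, 0.0017, 0.0017, 0.0017, 0.4966, 0.4966]  mean=-0.3594  Neff=2.0271  idx=[7, 7, 7, 7, 7, 8, 8, 8, 8]

post_mean = -0.3594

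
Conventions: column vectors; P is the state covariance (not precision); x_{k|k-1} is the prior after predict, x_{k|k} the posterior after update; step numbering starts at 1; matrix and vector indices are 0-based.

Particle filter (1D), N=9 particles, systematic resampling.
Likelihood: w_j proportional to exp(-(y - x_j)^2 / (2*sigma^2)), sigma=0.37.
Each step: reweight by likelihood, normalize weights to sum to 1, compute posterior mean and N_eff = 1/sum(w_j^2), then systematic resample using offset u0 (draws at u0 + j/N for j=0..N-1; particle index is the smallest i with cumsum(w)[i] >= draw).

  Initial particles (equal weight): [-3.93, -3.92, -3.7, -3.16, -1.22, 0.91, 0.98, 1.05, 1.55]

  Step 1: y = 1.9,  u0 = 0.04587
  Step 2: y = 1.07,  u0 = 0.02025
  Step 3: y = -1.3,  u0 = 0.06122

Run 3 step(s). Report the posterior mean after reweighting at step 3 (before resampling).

step 1: w=[0.0000, 0.0000, 0.0000, 0.0000, 0.0000, 0.0356, 0.0580, 0.0911, 0.8154]  mean=1.4486  Neff=1.4755  idx=[6, 7, 8, 8, 8, 8, 8, 8, 8]
step 2: w=[0.1947, 0.2002, 0.0864, 0.0864, 0.0864, 0.0864, 0.0864, 0.0864, 0.0864]  mean=1.3389  Neff=7.6747  idx=[0, 0, 1, 1, 2, 4, 5, 6, 7]
step 3: w=[0.3828, 0.3828, 0.1172, 0.1172, 0.0000, 0.0000, 0.0000, 0.0000, 0.0000]  mean=0.9964  Neff=3.1199  idx=[0, 0, 0, 1, 1, 1, 1, 2, 3]

post_mean = 0.9964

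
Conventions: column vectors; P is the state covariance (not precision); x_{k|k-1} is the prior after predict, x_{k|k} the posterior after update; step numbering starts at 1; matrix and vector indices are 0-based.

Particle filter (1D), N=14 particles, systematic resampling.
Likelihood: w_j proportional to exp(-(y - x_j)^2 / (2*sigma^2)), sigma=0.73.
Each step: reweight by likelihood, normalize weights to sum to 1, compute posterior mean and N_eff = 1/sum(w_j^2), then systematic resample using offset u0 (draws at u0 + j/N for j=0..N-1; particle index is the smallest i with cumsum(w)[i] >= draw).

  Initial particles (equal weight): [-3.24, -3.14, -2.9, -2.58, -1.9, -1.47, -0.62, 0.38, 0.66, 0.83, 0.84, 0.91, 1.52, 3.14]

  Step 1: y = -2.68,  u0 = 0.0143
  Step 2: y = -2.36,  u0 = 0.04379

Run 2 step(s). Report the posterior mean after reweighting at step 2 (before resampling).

post_mean = -2.7037

step 1: w=[0.1714, 0.1886, 0.2198, 0.2278, 0.1299, 0.0582, 0.0043, 0.0000, 0.0000, 0.0000, 0.0000, 0.0000, 0.0000, 0.0000]  mean=-2.7075  Neff=5.3935  idx=[0, 0, 0, 1, 1, 2, 2, 2, 3, 3, 3, 3, 4, 5]
step 2: w=[0.0484, 0.0484, 0.0484, 0.0566, 0.0566, 0.0762, 0.0762, 0.0762, 0.0957, 0.0957, 0.0957, 0.0957, 0.0822, 0.0477]  mean=-2.7037  Neff=13.0606  idx=[0, 2, 3, 4, 5, 6, 7, 8, 9, 10, 10, 11, 12, 13]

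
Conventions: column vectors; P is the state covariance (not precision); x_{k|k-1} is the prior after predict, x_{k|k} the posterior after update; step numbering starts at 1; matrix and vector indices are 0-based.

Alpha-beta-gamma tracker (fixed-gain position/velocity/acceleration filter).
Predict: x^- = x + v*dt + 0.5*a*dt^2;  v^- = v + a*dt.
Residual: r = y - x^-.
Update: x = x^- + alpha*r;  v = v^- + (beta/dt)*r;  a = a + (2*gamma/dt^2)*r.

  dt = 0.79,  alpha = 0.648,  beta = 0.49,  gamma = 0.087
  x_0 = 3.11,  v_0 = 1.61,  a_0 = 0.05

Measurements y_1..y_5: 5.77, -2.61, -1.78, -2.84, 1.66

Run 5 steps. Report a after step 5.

a_post = 1.5004

step 1: x_pred=4.3975  r=1.3725  x^+=5.2869  v^+=2.5008  a^+=0.4327
step 2: x_pred=7.3975  r=-10.0075  x^+=0.9126  v^+=-3.3646  a^+=-2.3575
step 3: x_pred=-2.4810  r=0.7010  x^+=-2.0268  v^+=-4.7922  a^+=-2.1620
step 4: x_pred=-6.4872  r=3.6472  x^+=-4.1238  v^+=-4.2380  a^+=-1.1452
step 5: x_pred=-7.8292  r=9.4892  x^+=-1.6802  v^+=0.7431  a^+=1.5004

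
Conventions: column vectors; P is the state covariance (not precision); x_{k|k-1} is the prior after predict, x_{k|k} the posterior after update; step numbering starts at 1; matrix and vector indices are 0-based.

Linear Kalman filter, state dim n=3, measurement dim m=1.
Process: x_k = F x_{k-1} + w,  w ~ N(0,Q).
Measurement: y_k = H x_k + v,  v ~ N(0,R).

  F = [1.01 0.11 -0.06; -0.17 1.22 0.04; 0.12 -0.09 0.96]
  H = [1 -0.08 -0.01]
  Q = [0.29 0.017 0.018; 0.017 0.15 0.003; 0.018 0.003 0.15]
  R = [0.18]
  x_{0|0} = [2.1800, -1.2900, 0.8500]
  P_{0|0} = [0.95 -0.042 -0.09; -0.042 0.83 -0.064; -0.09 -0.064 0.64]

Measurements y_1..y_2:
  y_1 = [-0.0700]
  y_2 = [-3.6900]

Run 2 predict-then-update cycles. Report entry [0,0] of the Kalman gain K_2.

step 1: x^-=[2.0089, -1.9104, 1.1937]  P^-=[1.2739 -0.0874 -0.0024; -0.0874 1.4263 -0.1502; -0.0024 -0.1502 0.7515]  S=[1.4769]  K=[0.8673; -0.1354; 0.0014]  nu=[-2.2198]  x^+=[0.0837, -1.6098, 1.1905]  P^+=[0.1630 0.0861 -0.0042; 0.0861 1.3992 -0.1499; -0.0042 -0.1499 0.7515]
step 2: x^-=[-0.1640, -1.9306, 1.2978]  P^-=[0.4975 0.2895 -0.0468; 0.2895 2.1882 -0.2856; -0.0468 -0.2856 0.8793]  S=[0.6457]  K=[0.7353; 0.1817; -0.0507]  nu=[-3.6675]  x^+=[-2.8606, -2.5969, 1.4837]  P^+=[0.1484 0.2033 -0.0227; 0.2033 2.1668 -0.2796; -0.0227 -0.2796 0.8776]

K[0,0] = 0.7353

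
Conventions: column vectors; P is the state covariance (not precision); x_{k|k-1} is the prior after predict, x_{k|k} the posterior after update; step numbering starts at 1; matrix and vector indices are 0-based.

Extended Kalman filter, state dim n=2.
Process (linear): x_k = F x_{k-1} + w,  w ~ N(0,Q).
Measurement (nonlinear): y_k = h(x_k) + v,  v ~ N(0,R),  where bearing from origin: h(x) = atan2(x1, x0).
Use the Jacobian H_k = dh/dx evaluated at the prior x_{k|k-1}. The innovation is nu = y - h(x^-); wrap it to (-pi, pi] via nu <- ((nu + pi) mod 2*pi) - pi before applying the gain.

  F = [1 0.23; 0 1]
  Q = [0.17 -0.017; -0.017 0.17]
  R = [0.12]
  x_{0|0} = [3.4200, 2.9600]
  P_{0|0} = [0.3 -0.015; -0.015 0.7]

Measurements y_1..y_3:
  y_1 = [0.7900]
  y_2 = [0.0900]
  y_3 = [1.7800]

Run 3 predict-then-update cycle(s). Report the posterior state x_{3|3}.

step 1: x^-=[4.1008, 2.9600]  P^-=[0.5001 0.1290; 0.1290 0.8700]  H_jac=[-0.1157 0.1603]  S=[0.1443]  K=[-0.2578; 0.8633]  nu=[0.1648]  x^+=[4.0583, 3.1023]  P^+=[0.4905 0.1611; 0.1611 0.7625]
step 2: x^-=[4.7718, 3.1023]  P^-=[0.7750 0.3195; 0.3195 0.9325]  H_jac=[-0.0958 0.1473]  S=[0.1383]  K=[-0.1963; 0.7718]  nu=[-0.4865]  x^+=[4.8673, 2.7268]  P^+=[0.7697 0.3404; 0.3404 0.8501]
step 3: x^-=[5.4945, 2.7268]  P^-=[1.1412 0.5190; 0.5190 1.0201]  H_jac=[-0.0725 0.1460]  S=[0.1368]  K=[-0.0506; 0.8142]  nu=[1.3193]  x^+=[5.4277, 3.8010]  P^+=[1.1409 0.5246; 0.5246 0.9294]

x_post = [5.4277, 3.8010]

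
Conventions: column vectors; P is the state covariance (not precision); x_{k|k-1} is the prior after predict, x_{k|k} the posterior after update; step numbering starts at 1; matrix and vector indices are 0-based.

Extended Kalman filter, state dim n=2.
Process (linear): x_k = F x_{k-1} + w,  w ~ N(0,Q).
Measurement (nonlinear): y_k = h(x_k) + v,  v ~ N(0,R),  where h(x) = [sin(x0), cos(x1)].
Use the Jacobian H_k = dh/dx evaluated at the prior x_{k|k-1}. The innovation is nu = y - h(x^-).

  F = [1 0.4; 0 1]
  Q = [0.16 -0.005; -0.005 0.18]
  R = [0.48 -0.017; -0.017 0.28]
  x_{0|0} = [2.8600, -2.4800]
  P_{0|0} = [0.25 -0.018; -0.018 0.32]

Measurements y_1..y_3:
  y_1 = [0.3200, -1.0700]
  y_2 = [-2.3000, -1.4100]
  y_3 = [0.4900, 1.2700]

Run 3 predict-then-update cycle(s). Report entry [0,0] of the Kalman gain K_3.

K[0,0] = -0.5714

step 1: x^-=[1.8680, -2.4800]  P^-=[0.4468 0.1050; 0.1050 0.5000]  H_jac=[-0.2928 0.0000; 0.0000 0.6144]  S=[0.5183 -0.0359; -0.0359 0.4687]  K=[-0.2442 0.1189; -0.0140 0.6543]  nu=[-0.6362, -0.2810]  x^+=[1.9899, -2.6549]  P^+=[0.4072 0.0610; 0.0610 0.2986]
step 2: x^-=[0.9280, -2.6549]  P^-=[0.6637 0.1754; 0.1754 0.4786]  H_jac=[0.5995 0.0000; 0.0000 0.4677]  S=[0.7185 0.0322; 0.0322 0.3847]  K=[0.5462 0.1676; 0.1207 0.5717]  nu=[-3.1004, -0.5261]  x^+=[-0.8538, -3.3300]  P^+=[0.4326 0.0805; 0.0805 0.3379]
step 3: x^-=[-2.1858, -3.3300]  P^-=[0.7111 0.2106; 0.2106 0.5179]  H_jac=[-0.5769 0.0000; 0.0000 -0.1873]  S=[0.7167 0.0058; 0.0058 0.2982]  K=[-0.5714 -0.1213; -0.1670 -0.3222]  nu=[1.3068, 2.2523]  x^+=[-3.2057, -4.2738]  P^+=[0.4719 0.1294; 0.1294 0.4664]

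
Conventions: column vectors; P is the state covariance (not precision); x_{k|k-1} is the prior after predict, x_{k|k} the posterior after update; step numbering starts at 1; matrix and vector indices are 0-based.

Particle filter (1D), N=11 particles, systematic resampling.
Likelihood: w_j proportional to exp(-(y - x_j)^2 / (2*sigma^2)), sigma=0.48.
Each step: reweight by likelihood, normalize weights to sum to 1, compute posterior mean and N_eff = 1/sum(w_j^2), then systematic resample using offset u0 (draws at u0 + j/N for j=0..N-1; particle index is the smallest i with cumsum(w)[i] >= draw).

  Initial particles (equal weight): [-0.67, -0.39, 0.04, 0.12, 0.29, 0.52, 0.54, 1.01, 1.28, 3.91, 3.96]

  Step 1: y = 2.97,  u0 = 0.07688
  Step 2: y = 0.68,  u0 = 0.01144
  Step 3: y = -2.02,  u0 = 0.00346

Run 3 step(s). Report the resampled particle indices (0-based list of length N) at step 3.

step 1: w=[0.0000, 0.0000, 0.0000, 0.0000, 0.0000, 0.0000, 0.0000, 0.0009, 0.0076, 0.5475, 0.4440]  mean=3.9096  Neff=2.0122  idx=[9, 9, 9, 9, 9, 9, 10, 10, 10, 10, 10]
step 2: w=[0.1181, 0.1181, 0.1181, 0.1181, 0.1181, 0.1181, 0.0583, 0.0583, 0.0583, 0.0583, 0.0583]  mean=3.9246  Neff=9.9333  idx=[0, 0, 1, 2, 3, 3, 4, 5, 6, 8, 9]
step 3: w=[0.1133, 0.1133, 0.1133, 0.1133, 0.1133, 0.1133, 0.1133, 0.1133, 0.0311, 0.0311, 0.0311]  mean=3.9147  Neff=9.4649  idx=[0, 0, 1, 2, 3, 4, 4, 5, 6, 7, 8]

resampled_idx = [0, 0, 1, 2, 3, 4, 4, 5, 6, 7, 8]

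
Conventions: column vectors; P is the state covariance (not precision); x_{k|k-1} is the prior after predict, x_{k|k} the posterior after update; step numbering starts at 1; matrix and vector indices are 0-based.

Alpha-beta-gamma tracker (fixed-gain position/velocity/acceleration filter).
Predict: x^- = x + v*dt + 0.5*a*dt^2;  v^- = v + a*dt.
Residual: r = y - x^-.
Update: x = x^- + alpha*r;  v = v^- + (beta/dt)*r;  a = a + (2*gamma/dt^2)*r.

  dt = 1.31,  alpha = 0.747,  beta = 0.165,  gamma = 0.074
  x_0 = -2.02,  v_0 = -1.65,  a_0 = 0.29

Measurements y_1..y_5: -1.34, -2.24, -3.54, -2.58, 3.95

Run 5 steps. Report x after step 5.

x_post = 2.7062

step 1: x_pred=-3.9327  r=2.5927  x^+=-1.9959  v^+=-0.9435  a^+=0.5136
step 2: x_pred=-2.7913  r=0.5513  x^+=-2.3795  v^+=-0.2013  a^+=0.5611
step 3: x_pred=-2.1617  r=-1.3783  x^+=-3.1913  v^+=0.3602  a^+=0.4423
step 4: x_pred=-2.3399  r=-0.2401  x^+=-2.5193  v^+=0.9093  a^+=0.4216
step 5: x_pred=-0.9663  r=4.9163  x^+=2.7062  v^+=2.0808  a^+=0.8456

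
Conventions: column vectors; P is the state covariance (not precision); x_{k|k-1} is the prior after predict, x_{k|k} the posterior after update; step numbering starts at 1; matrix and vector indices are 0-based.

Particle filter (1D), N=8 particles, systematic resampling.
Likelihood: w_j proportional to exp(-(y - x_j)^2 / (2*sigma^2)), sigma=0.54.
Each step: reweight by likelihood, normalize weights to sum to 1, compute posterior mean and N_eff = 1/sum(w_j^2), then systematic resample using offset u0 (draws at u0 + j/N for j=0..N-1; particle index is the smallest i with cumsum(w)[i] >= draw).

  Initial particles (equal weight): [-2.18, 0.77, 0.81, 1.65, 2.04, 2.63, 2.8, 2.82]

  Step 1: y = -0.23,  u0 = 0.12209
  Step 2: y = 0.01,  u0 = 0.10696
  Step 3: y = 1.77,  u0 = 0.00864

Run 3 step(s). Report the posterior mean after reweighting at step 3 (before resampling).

step 1: w=[0.0043, 0.5287, 0.4597, 0.0069, 0.0004, 0.0000, 0.0000, 0.0000]  mean=0.7822  Neff=2.0371  idx=[1, 1, 1, 1, 2, 2, 2, 3]
step 2: w=[0.1488, 0.1488, 0.1488, 0.1488, 0.1337, 0.1337, 0.1337, 0.0040]  mean=0.7895  Neff=7.0359  idx=[0, 1, 2, 3, 4, 5, 5, 6]
step 3: w=[0.1166, 0.1166, 0.1166, 0.1166, 0.1334, 0.1334, 0.1334, 0.1334]  mean=0.7913  Neff=7.9641  idx=[0, 1, 2, 3, 4, 5, 6, 7]

post_mean = 0.7913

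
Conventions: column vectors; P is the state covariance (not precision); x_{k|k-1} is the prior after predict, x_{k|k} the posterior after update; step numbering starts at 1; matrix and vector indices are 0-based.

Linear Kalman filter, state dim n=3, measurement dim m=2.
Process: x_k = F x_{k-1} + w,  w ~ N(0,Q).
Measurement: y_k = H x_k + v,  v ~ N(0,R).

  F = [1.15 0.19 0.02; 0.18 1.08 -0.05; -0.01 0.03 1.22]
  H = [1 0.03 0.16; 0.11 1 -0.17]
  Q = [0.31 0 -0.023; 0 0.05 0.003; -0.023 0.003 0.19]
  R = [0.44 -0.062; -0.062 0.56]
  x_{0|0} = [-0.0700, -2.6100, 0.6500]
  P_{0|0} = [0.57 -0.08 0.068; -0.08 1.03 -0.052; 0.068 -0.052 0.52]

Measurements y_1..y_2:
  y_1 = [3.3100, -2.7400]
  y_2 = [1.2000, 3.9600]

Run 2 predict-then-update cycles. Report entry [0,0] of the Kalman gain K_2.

step 1: x^-=[-0.5634, -2.8639, 0.7154]  P^-=[1.0690 0.2224 0.0697; 0.2224 1.2444 -0.0494; 0.0697 -0.0494 0.9595]  S=[1.5698 0.2717; 0.2717 1.9082]  K=[0.6793 0.0753; 0.0457 0.6629; 0.1639 -0.1307]  nu=[3.8449, 0.3075]  x^+=[2.0715, -2.4843, 1.3053]  P^+=[0.3060 -0.0448 -0.0655; -0.0448 0.3863 0.0762; -0.0655 0.0762 0.8964]
step 2: x^-=[1.9363, -2.3755, 1.4972]  P^-=[0.7070 0.0890 -0.0781; 0.0890 0.4882 0.0465; -0.0781 0.0465 1.5318]  S=[1.1675 0.0972; 0.0972 1.1078]  K=[0.5880 0.1110; 0.0588 0.4373; 0.1621 -0.2151]  nu=[-0.9046, 6.3770]  x^+=[2.1122, 0.3599, -0.0213]  P^+=[0.2771 -0.0307 -0.1524; -0.0307 0.2674 0.1339; -0.1524 0.1339 1.4566]

K[0,0] = 0.5880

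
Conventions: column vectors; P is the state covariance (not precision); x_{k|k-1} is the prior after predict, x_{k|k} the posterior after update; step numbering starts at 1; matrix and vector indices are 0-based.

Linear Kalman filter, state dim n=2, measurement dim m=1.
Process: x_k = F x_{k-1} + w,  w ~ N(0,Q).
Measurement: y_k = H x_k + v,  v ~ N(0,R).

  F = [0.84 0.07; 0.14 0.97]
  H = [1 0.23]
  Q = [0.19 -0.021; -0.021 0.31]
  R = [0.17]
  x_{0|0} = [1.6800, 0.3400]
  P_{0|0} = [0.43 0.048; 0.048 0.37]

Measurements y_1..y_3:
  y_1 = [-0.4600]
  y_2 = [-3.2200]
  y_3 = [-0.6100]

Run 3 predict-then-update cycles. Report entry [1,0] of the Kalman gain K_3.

K[1,0] = 0.3883

step 1: x^-=[1.4350, 0.5650]  P^-=[0.5009 0.0943; 0.0943 0.6796]  S=[0.7502]  K=[0.6966; 0.3340]  nu=[-2.0250]  x^+=[0.0245, -0.1114]  P^+=[0.1369 -0.0803; -0.0803 0.5959]
step 2: x^-=[0.0128, -0.1046]  P^-=[0.2801 -0.0306; -0.0306 0.8516]  S=[0.4810]  K=[0.5676; 0.3435]  nu=[-3.2087]  x^+=[-1.8084, -1.2068]  P^+=[0.1251 -0.1244; -0.1244 0.7948]
step 3: x^-=[-1.6035, -1.4238]  P^-=[0.2675 -0.0549; -0.0549 1.0265]  S=[0.4666]  K=[0.5463; 0.3883]  nu=[1.3210]  x^+=[-0.8818, -0.9108]  P^+=[0.1283 -0.1539; -0.1539 0.9561]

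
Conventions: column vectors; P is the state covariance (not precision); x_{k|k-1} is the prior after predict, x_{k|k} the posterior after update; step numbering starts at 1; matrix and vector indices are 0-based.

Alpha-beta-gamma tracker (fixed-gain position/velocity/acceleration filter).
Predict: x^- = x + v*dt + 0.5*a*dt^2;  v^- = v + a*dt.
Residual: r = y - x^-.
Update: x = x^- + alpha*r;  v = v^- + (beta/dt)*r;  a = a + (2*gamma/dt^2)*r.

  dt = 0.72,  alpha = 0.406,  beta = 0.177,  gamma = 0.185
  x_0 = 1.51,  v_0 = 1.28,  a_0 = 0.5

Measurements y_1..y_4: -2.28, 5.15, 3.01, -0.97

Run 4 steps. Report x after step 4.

step 1: x_pred=2.5612  r=-4.8412  x^+=0.5957  v^+=0.4499  a^+=-2.9553
step 2: x_pred=0.1536  r=4.9964  x^+=2.1821  v^+=-0.4497  a^+=0.6108
step 3: x_pred=2.0167  r=0.9933  x^+=2.4200  v^+=0.2343  a^+=1.3198
step 4: x_pred=2.9307  r=-3.9007  x^+=1.3470  v^+=0.2256  a^+=-1.4643

x_post = 1.3470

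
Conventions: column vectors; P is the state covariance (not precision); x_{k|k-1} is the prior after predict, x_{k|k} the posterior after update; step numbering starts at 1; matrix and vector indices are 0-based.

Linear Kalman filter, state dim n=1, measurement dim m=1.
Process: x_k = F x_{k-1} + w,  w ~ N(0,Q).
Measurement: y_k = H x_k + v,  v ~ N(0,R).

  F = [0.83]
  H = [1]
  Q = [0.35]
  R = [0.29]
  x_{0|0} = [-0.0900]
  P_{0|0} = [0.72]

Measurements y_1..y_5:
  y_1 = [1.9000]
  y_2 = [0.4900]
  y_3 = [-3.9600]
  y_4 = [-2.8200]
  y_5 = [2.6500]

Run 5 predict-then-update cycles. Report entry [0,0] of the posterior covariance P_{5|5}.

P_post[0,0] = 0.1799

step 1: x^-=[-0.0747]  P^-=[0.8460]  S=[1.1360]  K=[0.7447]  nu=[1.9747]  x^+=[1.3959]  P^+=[0.2160]
step 2: x^-=[1.1586]  P^-=[0.4988]  S=[0.7888]  K=[0.6323]  nu=[-0.6686]  x^+=[0.7358]  P^+=[0.1834]
step 3: x^-=[0.6107]  P^-=[0.4763]  S=[0.7663]  K=[0.6216]  nu=[-4.5707]  x^+=[-2.2303]  P^+=[0.1803]
step 4: x^-=[-1.8512]  P^-=[0.4742]  S=[0.7642]  K=[0.6205]  nu=[-0.9688]  x^+=[-2.4523]  P^+=[0.1799]
step 5: x^-=[-2.0354]  P^-=[0.4740]  S=[0.7640]  K=[0.6204]  nu=[4.6854]  x^+=[0.8714]  P^+=[0.1799]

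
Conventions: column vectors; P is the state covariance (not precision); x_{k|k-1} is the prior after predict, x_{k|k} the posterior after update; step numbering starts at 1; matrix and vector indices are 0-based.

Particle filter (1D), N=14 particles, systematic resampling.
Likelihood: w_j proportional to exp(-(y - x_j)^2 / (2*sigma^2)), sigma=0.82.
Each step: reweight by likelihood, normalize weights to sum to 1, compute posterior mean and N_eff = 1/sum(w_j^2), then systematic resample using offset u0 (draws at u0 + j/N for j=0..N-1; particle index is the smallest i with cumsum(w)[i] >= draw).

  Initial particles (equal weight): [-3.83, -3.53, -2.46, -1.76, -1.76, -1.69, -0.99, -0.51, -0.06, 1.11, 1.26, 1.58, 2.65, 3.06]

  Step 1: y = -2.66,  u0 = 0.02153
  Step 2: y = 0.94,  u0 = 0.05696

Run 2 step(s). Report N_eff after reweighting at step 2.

step 1: w=[0.0988, 0.1557, 0.2654, 0.1497, 0.1497, 0.1358, 0.0344, 0.0088, 0.0018, 0.0000, 0.0000, 0.0000, 0.0000, 0.0000]  mean=-2.3758  Neff=5.9192  idx=[0, 0, 1, 1, 2, 2, 2, 3, 3, 3, 4, 4, 5, 5]
step 2: w=[0.0000, 0.0000, 0.0000, 0.0000, 0.0054, 0.0054, 0.0054, 0.1288, 0.1288, 0.1288, 0.1288, 0.1288, 0.1700, 0.1700]  mean=-1.7475  Neff=7.1031  idx=[7, 7, 8, 8, 9, 10, 10, 11, 11, 12, 12, 13, 13, 13]

N_eff = 7.1031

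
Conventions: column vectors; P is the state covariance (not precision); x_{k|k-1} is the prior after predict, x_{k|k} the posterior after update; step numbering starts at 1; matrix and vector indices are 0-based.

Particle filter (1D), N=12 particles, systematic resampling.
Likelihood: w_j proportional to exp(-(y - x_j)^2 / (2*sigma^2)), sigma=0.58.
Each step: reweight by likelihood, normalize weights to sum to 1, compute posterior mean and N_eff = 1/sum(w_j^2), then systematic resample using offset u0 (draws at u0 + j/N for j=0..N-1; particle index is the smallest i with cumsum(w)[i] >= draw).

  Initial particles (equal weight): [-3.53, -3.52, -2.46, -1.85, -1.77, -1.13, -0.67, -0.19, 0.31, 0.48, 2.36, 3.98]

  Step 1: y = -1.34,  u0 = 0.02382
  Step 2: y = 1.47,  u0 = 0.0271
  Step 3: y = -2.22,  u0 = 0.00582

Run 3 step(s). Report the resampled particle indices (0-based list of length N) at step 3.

step 1: w=[0.0002, 0.0003, 0.0483, 0.2116, 0.2367, 0.2917, 0.1598, 0.0436, 0.0054, 0.0023, 0.0000, 0.0000]  mean=-1.3732  Neff=4.6356  idx=[2, 3, 3, 4, 4, 4, 5, 5, 5, 5, 6, 6]
step 2: w=[0.0000, 0.0000, 0.0000, 0.0001, 0.0001, 0.0001, 0.0181, 0.0181, 0.0181, 0.0181, 0.4636, 0.4636]  mean=-0.7037  Neff=2.3195  idx=[7, 10, 10, 10, 10, 10, 10, 11, 11, 11, 11, 11]
step 3: w=[0.3560, 0.0585, 0.0585, 0.0585, 0.0585, 0.0585, 0.0585, 0.0585, 0.0585, 0.0585, 0.0585, 0.0585]  mean=-0.8337  Neff=6.0819  idx=[0, 0, 0, 0, 0, 2, 3, 4, 6, 7, 9, 10]

resampled_idx = [0, 0, 0, 0, 0, 2, 3, 4, 6, 7, 9, 10]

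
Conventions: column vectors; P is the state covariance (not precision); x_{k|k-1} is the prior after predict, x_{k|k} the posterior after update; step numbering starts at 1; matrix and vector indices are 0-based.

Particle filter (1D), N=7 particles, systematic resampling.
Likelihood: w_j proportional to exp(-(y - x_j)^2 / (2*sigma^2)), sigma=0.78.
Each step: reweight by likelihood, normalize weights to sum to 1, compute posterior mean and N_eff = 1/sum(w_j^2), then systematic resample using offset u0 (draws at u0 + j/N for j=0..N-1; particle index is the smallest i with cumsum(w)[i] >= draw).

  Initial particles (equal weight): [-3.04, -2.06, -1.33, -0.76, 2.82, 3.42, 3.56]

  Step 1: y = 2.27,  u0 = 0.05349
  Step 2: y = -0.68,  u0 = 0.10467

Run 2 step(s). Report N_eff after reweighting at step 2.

step 1: w=[0.0000, 0.0000, 0.0000, 0.0004, 0.5683, 0.2457, 0.1856]  mean=3.1033  Neff=2.3938  idx=[4, 4, 4, 4, 5, 5, 6]
step 2: w=[0.2465, 0.2465, 0.2465, 0.2465, 0.0058, 0.0058, 0.0022]  mean=2.8286  Neff=4.1119  idx=[0, 1, 1, 2, 2, 3, 3]

N_eff = 4.1119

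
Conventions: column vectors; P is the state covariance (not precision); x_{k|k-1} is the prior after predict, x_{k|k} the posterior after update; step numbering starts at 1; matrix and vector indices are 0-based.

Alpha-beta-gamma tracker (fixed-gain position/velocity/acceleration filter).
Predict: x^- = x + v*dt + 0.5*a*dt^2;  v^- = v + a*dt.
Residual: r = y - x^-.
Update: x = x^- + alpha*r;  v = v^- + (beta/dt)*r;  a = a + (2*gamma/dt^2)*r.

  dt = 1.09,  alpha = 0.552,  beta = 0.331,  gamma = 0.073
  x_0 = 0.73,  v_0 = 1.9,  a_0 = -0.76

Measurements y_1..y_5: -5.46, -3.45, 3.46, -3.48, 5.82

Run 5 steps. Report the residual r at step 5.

resid = 10.8993

step 1: x_pred=2.3495  r=-7.8095  x^+=-1.9613  v^+=-1.2999  a^+=-1.7197
step 2: x_pred=-4.3998  r=0.9498  x^+=-3.8755  v^+=-2.8859  a^+=-1.6030
step 3: x_pred=-7.9734  r=11.4334  x^+=-1.6622  v^+=-1.1612  a^+=-0.1980
step 4: x_pred=-3.0454  r=-0.4346  x^+=-3.2853  v^+=-1.5089  a^+=-0.2514
step 5: x_pred=-5.0793  r=10.8993  x^+=0.9371  v^+=1.5269  a^+=1.0880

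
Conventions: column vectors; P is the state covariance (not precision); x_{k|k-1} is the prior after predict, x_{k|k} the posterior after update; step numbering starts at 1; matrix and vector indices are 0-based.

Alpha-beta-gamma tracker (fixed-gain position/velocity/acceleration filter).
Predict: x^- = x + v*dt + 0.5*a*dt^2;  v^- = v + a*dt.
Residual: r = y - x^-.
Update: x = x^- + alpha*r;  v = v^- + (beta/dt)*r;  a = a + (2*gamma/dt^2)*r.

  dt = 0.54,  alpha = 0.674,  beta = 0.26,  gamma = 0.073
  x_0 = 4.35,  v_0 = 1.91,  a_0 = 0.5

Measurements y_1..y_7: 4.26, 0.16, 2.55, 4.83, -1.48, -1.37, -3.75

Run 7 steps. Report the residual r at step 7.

step 1: x_pred=5.4543  r=-1.1943  x^+=4.6493  v^+=1.6050  a^+=-0.0980
step 2: x_pred=5.5017  r=-5.3417  x^+=1.9014  v^+=-1.0199  a^+=-2.7725
step 3: x_pred=0.9464  r=1.6036  x^+=2.0272  v^+=-1.7450  a^+=-1.9696
step 4: x_pred=0.7978  r=4.0322  x^+=3.5155  v^+=-0.8671  a^+=0.0492
step 5: x_pred=3.0544  r=-4.5344  x^+=-0.0018  v^+=-3.0238  a^+=-2.2211
step 6: x_pred=-1.9584  r=0.5884  x^+=-1.5618  v^+=-3.9398  a^+=-1.9265
step 7: x_pred=-3.9702  r=0.2202  x^+=-3.8218  v^+=-4.8741  a^+=-1.8162

resid = 0.2202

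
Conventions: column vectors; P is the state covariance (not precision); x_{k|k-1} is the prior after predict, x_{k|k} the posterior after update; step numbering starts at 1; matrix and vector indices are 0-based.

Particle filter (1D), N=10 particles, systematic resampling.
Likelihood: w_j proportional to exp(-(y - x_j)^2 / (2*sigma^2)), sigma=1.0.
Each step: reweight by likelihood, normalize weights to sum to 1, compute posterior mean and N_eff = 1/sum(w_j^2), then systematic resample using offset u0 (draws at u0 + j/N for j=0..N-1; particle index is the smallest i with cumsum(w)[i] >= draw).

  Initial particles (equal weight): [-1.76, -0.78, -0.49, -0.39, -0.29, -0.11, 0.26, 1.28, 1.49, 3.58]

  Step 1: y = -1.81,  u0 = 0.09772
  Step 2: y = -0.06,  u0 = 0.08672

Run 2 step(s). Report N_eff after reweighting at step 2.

step 1: w=[0.3273, 0.1928, 0.1371, 0.1196, 0.1032, 0.0773, 0.0385, 0.0028, 0.0014, 0.0000]  mean=-0.8631  Neff=5.1141  idx=[0, 0, 0, 1, 1, 2, 3, 4, 5, 7]
step 2: w=[0.0363, 0.0363, 0.0363, 0.1189, 0.1189, 0.1405, 0.1459, 0.1501, 0.1539, 0.0628]  mean=-0.4831  Neff=8.1021  idx=[2, 3, 4, 5, 5, 6, 7, 8, 8, 9]

N_eff = 8.1021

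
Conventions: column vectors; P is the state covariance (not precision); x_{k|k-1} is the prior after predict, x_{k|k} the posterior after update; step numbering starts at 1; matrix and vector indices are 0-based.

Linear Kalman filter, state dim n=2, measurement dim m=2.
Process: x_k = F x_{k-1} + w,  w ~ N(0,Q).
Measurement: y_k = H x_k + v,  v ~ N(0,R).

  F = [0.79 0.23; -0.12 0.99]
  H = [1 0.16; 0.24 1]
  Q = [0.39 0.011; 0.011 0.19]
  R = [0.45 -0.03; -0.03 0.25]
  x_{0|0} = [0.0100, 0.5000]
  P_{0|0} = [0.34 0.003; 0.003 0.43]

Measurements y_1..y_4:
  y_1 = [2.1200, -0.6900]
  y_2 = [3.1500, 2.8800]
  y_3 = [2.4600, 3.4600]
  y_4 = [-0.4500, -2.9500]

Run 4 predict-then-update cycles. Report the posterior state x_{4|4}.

step 1: x^-=[0.1229, 0.4938]  P^-=[0.6260 0.0789; 0.0789 0.6156]  S=[1.1171 0.3007; 0.3007 0.9396]  K=[0.5538 0.0667; -0.0251 0.6834]  nu=[1.9181, -1.2133]  x^+=[1.1042, -0.3836]  P^+=[0.2571 -0.0616; -0.0616 0.1864]
step 2: x^-=[0.7841, -0.5123]  P^-=[0.5379 -0.0174; -0.0174 0.3910]  S=[0.9923 0.1436; 0.1436 0.6637]  K=[0.5315 0.0533; -0.0401 0.5916]  nu=[2.4479, 3.2041]  x^+=[2.2559, 1.2851]  P^+=[0.2475 -0.0620; -0.0620 0.1640]
step 3: x^-=[2.0777, 1.0015]  P^-=[0.5306 -0.0219; -0.0219 0.3690]  S=[0.9830 0.1336; 0.1336 0.6391]  K=[0.5288 0.0544; -0.0408 0.5777]  nu=[0.2220, 1.9598]  x^+=[2.3017, 2.1247]  P^+=[0.2461 -0.0613; -0.0613 0.1604]
step 4: x^-=[2.3071, 1.8273]  P^-=[0.5298 -0.0221; -0.0221 0.3653]  S=[0.9821 0.1327; 0.1327 0.6352]  K=[0.5284 0.0550; -0.0407 0.5752]  nu=[-3.0494, -5.3310]  x^+=[0.4023, -1.1152]  P^+=[0.2459 -0.0611; -0.0611 0.1597]

x_post = [0.4023, -1.1152]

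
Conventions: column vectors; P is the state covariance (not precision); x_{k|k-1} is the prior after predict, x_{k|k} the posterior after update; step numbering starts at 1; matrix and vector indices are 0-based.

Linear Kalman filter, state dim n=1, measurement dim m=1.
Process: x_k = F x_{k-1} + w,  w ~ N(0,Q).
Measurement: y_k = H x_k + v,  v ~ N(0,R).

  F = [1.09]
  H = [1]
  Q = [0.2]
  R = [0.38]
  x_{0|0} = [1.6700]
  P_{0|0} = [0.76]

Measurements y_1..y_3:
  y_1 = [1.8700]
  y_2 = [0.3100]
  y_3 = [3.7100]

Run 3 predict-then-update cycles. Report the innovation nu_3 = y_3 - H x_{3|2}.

step 1: x^-=[1.8203]  P^-=[1.1030]  S=[1.4830]  K=[0.7438]  nu=[0.0497]  x^+=[1.8573]  P^+=[0.2826]
step 2: x^-=[2.0244]  P^-=[0.5358]  S=[0.9158]  K=[0.5851]  nu=[-1.7144]  x^+=[1.0214]  P^+=[0.2223]
step 3: x^-=[1.1133]  P^-=[0.4641]  S=[0.8441]  K=[0.5498]  nu=[2.5967]  x^+=[2.5411]  P^+=[0.2089]

innov = [2.5967]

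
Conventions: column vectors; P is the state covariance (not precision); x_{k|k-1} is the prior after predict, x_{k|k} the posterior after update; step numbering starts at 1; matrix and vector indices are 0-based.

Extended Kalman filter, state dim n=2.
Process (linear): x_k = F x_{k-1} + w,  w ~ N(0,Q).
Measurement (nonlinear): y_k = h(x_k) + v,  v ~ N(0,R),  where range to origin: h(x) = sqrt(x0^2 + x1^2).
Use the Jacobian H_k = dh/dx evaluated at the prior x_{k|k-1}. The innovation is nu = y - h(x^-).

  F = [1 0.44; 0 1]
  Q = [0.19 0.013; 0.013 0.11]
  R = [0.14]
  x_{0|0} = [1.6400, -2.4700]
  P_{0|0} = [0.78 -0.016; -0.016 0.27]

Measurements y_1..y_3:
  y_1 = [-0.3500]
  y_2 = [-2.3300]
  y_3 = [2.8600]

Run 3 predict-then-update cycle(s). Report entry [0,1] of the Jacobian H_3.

step 1: x^-=[0.5532, -2.4700]  P^-=[1.0082 0.1158; 0.1158 0.3800]  H_jac=[0.2186 -0.9758]  S=[0.5006]  K=[0.2144; -0.6902]  nu=[-2.8812]  x^+=[-0.0646, -0.4815]  P^+=[0.9852 0.1899; 0.1899 0.1415]
step 2: x^-=[-0.2765, -0.4815]  P^-=[1.3697 0.2652; 0.2652 0.2515]  H_jac=[-0.4979 -0.8672]  S=[0.8978]  K=[-1.0158; -0.3901]  nu=[-2.8852]  x^+=[2.6544, 0.6439]  P^+=[0.4433 -0.0905; -0.0905 0.1150]
step 3: x^-=[2.9377, 0.6439]  P^-=[0.5759 -0.0270; -0.0270 0.2250]  H_jac=[0.9768 0.2141]  S=[0.6885]  K=[0.8086; 0.0317]  nu=[-0.1474]  x^+=[2.8185, 0.6392]  P^+=[0.1257 -0.0446; -0.0446 0.2243]

H_jac[0,1] = 0.2141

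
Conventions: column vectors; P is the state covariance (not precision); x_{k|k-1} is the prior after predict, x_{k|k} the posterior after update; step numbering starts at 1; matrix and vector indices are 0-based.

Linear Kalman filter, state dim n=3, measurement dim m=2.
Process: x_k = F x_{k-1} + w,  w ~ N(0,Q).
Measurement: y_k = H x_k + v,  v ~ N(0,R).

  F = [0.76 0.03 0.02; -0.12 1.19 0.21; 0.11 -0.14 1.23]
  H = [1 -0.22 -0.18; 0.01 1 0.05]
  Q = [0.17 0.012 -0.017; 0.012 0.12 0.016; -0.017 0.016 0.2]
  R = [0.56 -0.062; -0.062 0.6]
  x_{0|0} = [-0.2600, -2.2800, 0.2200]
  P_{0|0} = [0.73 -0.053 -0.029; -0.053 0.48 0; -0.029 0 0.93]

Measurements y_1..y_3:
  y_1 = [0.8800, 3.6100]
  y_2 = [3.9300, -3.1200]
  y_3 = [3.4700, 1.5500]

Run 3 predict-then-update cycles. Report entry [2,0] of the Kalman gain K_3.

K[2,0] = -0.3896

step 1: x^-=[-0.2616, -2.6358, 0.5612]  P^-=[0.5892 -0.0858 0.0432; -0.0858 0.8679 0.1624; 0.0432 0.1624 1.6190]  S=[1.2787 -0.3762; -0.3762 1.4865]  K=[0.4906 0.0718; -0.0714 0.5706; -0.1878 0.1165]  nu=[0.6627, 6.2204]  x^+=[0.5103, 0.8663, 1.1612]  P^+=[0.3003 0.0014 0.1650; 0.0014 0.3466 0.0030; 0.1650 0.0030 1.5373]
step 2: x^-=[0.4370, 1.2136, 1.3631]  P^-=[0.3494 0.0308 0.1990; 0.0308 0.6758 0.3354; 0.1990 0.3354 2.5798]  S=[0.9671 -0.2542; -0.2542 1.3166]  K=[0.3435 0.0999; -0.0485 0.5169; -0.2713 0.3018]  nu=[4.0053, -4.4061]  x^+=[1.3729, -1.2581, -1.0535]  P^+=[0.2396 0.0228 0.2689; 0.0228 0.3090 0.0779; 0.2689 0.0779 2.3470]
step 3: x^-=[0.9846, -1.8831, -0.9687]  P^-=[0.3189 0.0762 0.3118; 0.0762 0.6834 0.6492; 0.3118 0.6492 3.8050]  S=[0.9409 -0.2763; -0.2763 1.3597]  K=[0.2999 0.1308; -0.0513 0.5166; -0.3896 0.5405]  nu=[1.8968, 3.4717]  x^+=[2.0075, -0.1868, 0.1686]  P^+=[0.2327 0.0397 0.3563; 0.0397 0.3034 0.1874; 0.3563 0.1874 3.1486]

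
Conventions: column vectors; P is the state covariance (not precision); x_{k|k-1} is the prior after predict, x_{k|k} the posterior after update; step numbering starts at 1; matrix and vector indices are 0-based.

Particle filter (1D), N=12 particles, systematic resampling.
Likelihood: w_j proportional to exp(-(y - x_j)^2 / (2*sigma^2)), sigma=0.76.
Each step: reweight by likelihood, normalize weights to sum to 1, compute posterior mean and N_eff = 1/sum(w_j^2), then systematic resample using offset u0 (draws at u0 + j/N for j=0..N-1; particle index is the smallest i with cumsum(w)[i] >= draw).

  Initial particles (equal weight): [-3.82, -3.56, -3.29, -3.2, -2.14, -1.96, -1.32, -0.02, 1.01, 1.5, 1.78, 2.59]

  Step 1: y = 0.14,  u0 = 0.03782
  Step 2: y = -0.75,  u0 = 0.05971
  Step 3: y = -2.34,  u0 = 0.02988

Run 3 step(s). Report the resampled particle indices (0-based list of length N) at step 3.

step 1: w=[0.0000, 0.0000, 0.0000, 0.0000, 0.0056, 0.0110, 0.0793, 0.4907, 0.2605, 0.1012, 0.0489, 0.0028]  mean=0.3610  Neff=3.0513  idx=[6, 7, 7, 7, 7, 7, 7, 8, 8, 8, 9, 10]
step 2: w=[0.1586, 0.1325, 0.1325, 0.1325, 0.1325, 0.1325, 0.1325, 0.0144, 0.0144, 0.0144, 0.0026, 0.0008]  mean=-0.1763  Neff=7.6298  idx=[0, 0, 1, 2, 2, 3, 4, 4, 5, 5, 6, 8]
step 3: w=[0.4525, 0.4525, 0.0105, 0.0105, 0.0105, 0.0105, 0.0105, 0.0105, 0.0105, 0.0105, 0.0105, 0.0001]  mean=-1.1964  Neff=2.4361  idx=[0, 0, 0, 0, 0, 0, 1, 1, 1, 1, 1, 5]

resampled_idx = [0, 0, 0, 0, 0, 0, 1, 1, 1, 1, 1, 5]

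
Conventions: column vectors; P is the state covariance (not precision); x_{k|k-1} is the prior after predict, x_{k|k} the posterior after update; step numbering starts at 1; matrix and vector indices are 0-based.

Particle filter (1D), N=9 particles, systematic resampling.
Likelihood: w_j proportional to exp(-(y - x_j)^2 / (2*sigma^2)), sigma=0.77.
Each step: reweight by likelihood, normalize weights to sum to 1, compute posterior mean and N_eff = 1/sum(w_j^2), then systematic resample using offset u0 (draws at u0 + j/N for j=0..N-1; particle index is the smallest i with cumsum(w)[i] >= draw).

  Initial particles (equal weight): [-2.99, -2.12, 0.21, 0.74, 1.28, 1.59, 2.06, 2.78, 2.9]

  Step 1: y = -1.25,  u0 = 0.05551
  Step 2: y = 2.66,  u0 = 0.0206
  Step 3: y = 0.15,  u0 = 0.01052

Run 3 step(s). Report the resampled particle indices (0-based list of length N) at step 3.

resampled_idx = [0, 1, 2, 3, 4, 5, 6, 7, 8]

step 1: w=[0.0957, 0.6498, 0.2038, 0.0436, 0.0056, 0.0014, 0.0001, 0.0000, 0.0000]  mean=-1.5791  Neff=2.1060  idx=[0, 1, 1, 1, 1, 1, 1, 2, 2]
step 2: w=[0.0000, 0.0000, 0.0000, 0.0000, 0.0000, 0.0000, 0.0000, 0.5000, 0.5000]  mean=0.2100  Neff=2.0000  idx=[7, 7, 7, 7, 7, 8, 8, 8, 8]
step 3: w=[0.1111, 0.1111, 0.1111, 0.1111, 0.1111, 0.1111, 0.1111, 0.1111, 0.1111]  mean=0.2100  Neff=9.0000  idx=[0, 1, 2, 3, 4, 5, 6, 7, 8]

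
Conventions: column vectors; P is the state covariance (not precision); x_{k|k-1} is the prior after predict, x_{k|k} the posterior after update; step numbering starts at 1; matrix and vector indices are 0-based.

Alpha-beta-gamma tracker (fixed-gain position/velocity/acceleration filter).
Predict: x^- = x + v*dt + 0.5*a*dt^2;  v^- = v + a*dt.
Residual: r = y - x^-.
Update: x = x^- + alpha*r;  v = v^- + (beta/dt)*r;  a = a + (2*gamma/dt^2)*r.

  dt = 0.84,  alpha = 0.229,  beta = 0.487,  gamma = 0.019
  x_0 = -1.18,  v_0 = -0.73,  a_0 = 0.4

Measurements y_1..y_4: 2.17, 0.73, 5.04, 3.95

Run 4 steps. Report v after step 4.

step 1: x_pred=-1.6521  r=3.8221  x^+=-0.7768  v^+=1.8219  a^+=0.6058
step 2: x_pred=0.9673  r=-0.2373  x^+=0.9130  v^+=2.1932  a^+=0.5931
step 3: x_pred=2.9645  r=2.0755  x^+=3.4398  v^+=3.8947  a^+=0.7048
step 4: x_pred=6.9600  r=-3.0100  x^+=6.2707  v^+=2.7417  a^+=0.5427

v_post = 2.7417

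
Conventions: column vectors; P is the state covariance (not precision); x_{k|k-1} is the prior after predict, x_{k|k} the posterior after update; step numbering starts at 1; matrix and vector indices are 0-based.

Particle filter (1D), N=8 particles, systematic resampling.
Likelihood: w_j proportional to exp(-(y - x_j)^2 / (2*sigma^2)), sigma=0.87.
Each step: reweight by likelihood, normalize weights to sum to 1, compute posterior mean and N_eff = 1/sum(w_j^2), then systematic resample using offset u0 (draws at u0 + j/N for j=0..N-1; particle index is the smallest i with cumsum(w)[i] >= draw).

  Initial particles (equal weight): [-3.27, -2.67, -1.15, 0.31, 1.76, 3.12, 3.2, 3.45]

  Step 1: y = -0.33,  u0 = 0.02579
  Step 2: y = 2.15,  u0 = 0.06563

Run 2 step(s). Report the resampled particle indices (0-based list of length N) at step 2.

resampled_idx = [4, 4, 5, 5, 6, 6, 7, 7]

step 1: w=[0.0022, 0.0180, 0.4301, 0.5117, 0.0374, 0.0003, 0.0002, 0.0001]  mean=-0.3239  Neff=2.2293  idx=[2, 2, 2, 2, 3, 3, 3, 3]
step 2: w=[0.0017, 0.0017, 0.0017, 0.0017, 0.2483, 0.2483, 0.2483, 0.2483]  mean=0.2998  Neff=4.0563  idx=[4, 4, 5, 5, 6, 6, 7, 7]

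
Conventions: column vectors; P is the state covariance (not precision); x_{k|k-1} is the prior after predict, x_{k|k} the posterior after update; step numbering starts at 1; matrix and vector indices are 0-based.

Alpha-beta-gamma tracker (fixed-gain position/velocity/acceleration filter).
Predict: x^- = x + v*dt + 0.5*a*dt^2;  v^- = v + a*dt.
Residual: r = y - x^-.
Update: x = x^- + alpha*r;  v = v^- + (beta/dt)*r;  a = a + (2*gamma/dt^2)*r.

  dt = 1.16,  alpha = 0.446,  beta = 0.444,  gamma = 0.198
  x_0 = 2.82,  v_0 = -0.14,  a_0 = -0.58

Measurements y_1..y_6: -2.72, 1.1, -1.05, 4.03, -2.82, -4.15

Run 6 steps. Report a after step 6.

step 1: x_pred=2.2674  r=-4.9874  x^+=0.0430  v^+=-2.7218  a^+=-2.0477
step 2: x_pred=-4.4920  r=5.5920  x^+=-1.9979  v^+=-2.9568  a^+=-0.4021
step 3: x_pred=-5.6983  r=4.6483  x^+=-3.6252  v^+=-1.6440  a^+=0.9659
step 4: x_pred=-4.8824  r=8.9124  x^+=-0.9074  v^+=2.8877  a^+=3.5887
step 5: x_pred=4.8568  r=-7.6768  x^+=1.4330  v^+=4.1123  a^+=1.3295
step 6: x_pred=7.0977  r=-11.2477  x^+=2.0812  v^+=1.3494  a^+=-1.9806

a_post = -1.9806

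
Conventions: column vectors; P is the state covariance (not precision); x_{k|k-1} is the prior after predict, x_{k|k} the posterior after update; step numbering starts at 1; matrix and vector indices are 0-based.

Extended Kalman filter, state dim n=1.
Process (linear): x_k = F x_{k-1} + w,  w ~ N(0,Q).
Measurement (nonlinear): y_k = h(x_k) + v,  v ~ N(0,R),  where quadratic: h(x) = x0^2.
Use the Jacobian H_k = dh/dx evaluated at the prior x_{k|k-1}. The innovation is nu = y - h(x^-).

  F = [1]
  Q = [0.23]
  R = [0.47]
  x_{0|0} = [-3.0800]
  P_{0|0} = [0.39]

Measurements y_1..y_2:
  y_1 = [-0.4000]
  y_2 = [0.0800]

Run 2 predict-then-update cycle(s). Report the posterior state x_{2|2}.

step 1: x^-=[-3.0800]  P^-=[0.6200]  H_jac=[-6.1600]  S=[23.9963]  K=[-0.1592]  nu=[-9.8864]  x^+=[-1.5065]  P^+=[0.0121]
step 2: x^-=[-1.5065]  P^-=[0.2421]  H_jac=[-3.0130]  S=[2.6682]  K=[-0.2734]  nu=[-2.1895]  x^+=[-0.9078]  P^+=[0.0427]

x_post = [-0.9078]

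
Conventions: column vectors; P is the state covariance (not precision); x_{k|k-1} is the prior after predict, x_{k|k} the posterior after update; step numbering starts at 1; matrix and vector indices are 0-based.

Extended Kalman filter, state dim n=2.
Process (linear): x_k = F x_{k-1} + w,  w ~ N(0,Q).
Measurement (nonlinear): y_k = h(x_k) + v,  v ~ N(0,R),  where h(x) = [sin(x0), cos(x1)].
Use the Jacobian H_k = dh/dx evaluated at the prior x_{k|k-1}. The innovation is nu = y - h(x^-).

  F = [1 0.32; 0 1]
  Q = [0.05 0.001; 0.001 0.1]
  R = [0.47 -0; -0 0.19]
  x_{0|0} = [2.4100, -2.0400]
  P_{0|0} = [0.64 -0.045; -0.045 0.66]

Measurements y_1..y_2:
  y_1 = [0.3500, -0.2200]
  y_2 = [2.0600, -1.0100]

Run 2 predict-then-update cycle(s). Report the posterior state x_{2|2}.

x_post = [1.5382, -2.2665]

step 1: x^-=[1.7572, -2.0400]  P^-=[0.7288 0.1672; 0.1672 0.7600]  H_jac=[-0.1853 0.0000; 0.0000 0.8919]  S=[0.4950 -0.0276; -0.0276 0.7946]  K=[-0.2629 0.1785; -0.0150 0.8526]  nu=[-0.6327, 0.2322]  x^+=[1.9650, -1.8326]  P^+=[0.6667 0.0380; 0.0380 0.1816]
step 2: x^-=[1.3785, -1.8326]  P^-=[0.7596 0.0971; 0.0971 0.2816]  H_jac=[0.1911 0.0000; 0.0000 0.9659]  S=[0.4977 0.0179; 0.0179 0.4528]  K=[0.2845 0.1960; 0.0157 0.6002]  nu=[1.0784, -0.7512]  x^+=[1.5382, -2.2665]  P^+=[0.6999 0.0386; 0.0386 0.1181]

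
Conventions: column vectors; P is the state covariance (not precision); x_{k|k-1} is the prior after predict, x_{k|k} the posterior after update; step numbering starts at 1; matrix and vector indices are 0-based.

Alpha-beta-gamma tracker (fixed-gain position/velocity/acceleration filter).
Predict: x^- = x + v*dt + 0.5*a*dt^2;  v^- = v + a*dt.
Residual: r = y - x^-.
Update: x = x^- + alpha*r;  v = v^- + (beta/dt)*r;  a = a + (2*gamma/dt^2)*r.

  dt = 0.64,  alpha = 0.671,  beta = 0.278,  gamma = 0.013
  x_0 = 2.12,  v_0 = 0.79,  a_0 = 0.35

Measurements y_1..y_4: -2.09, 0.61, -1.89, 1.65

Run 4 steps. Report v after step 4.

v_post = 0.6418

step 1: x_pred=2.6973  r=-4.7873  x^+=-0.5150  v^+=-1.0655  a^+=0.0461
step 2: x_pred=-1.1874  r=1.7974  x^+=0.0186  v^+=-0.2552  a^+=0.1602
step 3: x_pred=-0.1119  r=-1.7781  x^+=-1.3050  v^+=-0.9250  a^+=0.0473
step 4: x_pred=-1.8873  r=3.5373  x^+=0.4862  v^+=0.6418  a^+=0.2719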